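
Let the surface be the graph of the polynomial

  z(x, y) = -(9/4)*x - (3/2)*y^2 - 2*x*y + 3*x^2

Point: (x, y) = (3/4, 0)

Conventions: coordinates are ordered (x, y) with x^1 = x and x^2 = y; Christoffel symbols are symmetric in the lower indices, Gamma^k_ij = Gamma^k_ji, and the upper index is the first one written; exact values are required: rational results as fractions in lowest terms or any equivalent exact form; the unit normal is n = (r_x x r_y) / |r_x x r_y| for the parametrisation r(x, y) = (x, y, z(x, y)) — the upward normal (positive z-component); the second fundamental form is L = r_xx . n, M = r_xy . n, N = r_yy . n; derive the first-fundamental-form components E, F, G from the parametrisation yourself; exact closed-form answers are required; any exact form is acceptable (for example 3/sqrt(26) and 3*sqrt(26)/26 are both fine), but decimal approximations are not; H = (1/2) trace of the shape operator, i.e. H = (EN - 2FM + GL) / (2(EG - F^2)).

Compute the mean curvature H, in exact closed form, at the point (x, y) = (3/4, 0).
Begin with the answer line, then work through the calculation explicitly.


Answer: H = -390*sqrt(133)/17689

z_x = 9/4, z_y = -3/2, z_xx = 6, z_xy = -2, z_yy = -3
E = 97/16, F = -27/8, G = 13/4; answer radicand W^2 = 133/16
unnormalised second-form numerators: l = 6, m = -2, n = -3; L = l/sqrt(133/16), and similarly M = m/sqrt(W^2), N = n/sqrt(W^2)
H = (E*n - 2*F*m + G*l) / (2*(EG - F^2)*sqrt(W^2)); E*n - 2*F*m + G*l = -195/16, EG - F^2 = 133/16, so H = (-195/266)/sqrt(133/16)


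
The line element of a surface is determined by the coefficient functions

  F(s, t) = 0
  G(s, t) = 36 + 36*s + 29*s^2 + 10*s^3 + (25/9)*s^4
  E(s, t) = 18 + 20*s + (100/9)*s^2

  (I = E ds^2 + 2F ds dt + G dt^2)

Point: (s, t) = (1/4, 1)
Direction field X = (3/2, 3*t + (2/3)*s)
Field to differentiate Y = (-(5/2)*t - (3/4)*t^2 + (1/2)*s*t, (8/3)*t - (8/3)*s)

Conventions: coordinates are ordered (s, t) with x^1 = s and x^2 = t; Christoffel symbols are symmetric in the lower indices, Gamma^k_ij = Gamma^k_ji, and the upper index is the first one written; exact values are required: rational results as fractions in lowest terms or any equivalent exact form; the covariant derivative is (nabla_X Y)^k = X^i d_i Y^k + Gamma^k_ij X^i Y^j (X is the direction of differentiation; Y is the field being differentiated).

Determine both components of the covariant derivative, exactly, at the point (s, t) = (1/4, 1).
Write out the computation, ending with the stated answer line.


E = 853/36, F = 0, G = 108241/2304 at the point
E_s = 230/9, E_t = 0, F_s = 0, F_t = 0, G_s = 7567/144, G_t = 0
EG - F^2 = 92329573/82944;  g^inv = (82944/92329573) * [[108241/2304, 0], [0, 853/36]]
first-kind symbols [ij,l] = (1/2)(d_i g_jl + d_j g_il - d_l g_ij): [ss,s] = E_s/2 = 115/9, [ss,t] = F_s - E_t/2 = 0, [st,s] = E_t/2 = 0, [st,t] = G_s/2 = 7567/288, [tt,s] = F_t - G_s/2 = -7567/288, [tt,t] = G_t/2 = 0
Gamma^s_ij = (G*[ij,s] - F*[ij,t])/(EG - F^2), Gamma^t_ij = (E*[ij,t] - F*[ij,s])/(EG - F^2)
Gamma_sss = 460/853, Gamma_sst = 0, Gamma_stt = -7567/6824, Gamma_tss = 0, Gamma_tst = 184/329, Gamma_ttt = 0
X = (3/2, 19/6), Y = (-25/8, 2) at the point

Answer: (nabla_X Y)^s = -287585/13648, (nabla_X Y)^t = 3481/5922


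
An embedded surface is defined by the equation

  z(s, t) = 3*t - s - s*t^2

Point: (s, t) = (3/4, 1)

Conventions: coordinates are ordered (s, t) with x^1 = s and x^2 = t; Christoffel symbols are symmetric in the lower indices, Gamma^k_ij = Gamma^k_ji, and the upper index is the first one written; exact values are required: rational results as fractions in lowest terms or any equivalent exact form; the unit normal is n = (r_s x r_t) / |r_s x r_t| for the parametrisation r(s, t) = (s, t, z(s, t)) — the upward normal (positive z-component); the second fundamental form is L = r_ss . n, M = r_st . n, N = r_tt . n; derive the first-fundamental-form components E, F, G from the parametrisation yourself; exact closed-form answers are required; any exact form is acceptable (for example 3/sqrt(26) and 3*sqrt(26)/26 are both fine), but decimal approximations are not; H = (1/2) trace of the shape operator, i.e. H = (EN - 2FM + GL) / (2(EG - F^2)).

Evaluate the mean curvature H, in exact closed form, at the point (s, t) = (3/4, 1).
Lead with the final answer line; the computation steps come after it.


Answer: H = -78*sqrt(29)/841

z_s = -2, z_t = 3/2, z_ss = 0, z_st = -2, z_tt = -3/2
E = 5, F = -3, G = 13/4; answer radicand W^2 = 29/4
unnormalised second-form numerators: l = 0, m = -2, n = -3/2; L = l/sqrt(29/4), and similarly M = m/sqrt(W^2), N = n/sqrt(W^2)
H = (E*n - 2*F*m + G*l) / (2*(EG - F^2)*sqrt(W^2)); E*n - 2*F*m + G*l = -39/2, EG - F^2 = 29/4, so H = (-39/29)/sqrt(29/4)


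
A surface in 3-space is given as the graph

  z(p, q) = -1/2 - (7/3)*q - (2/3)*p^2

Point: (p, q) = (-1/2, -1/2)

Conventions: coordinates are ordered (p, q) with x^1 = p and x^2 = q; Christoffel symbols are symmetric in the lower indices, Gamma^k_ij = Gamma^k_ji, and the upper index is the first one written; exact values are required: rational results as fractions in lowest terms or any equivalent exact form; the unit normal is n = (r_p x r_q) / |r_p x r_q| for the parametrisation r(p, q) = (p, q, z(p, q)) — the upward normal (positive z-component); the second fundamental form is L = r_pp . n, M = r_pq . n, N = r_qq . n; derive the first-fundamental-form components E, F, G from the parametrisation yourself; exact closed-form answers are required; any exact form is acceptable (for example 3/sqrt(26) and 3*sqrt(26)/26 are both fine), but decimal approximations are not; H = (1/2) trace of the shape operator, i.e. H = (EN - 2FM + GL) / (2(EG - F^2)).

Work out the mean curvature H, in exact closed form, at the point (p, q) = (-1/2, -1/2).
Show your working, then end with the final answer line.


z_p = 2/3, z_q = -7/3, z_pp = -4/3, z_pq = 0, z_qq = 0
E = 13/9, F = -14/9, G = 58/9; answer radicand W^2 = 62/9
unnormalised second-form numerators: l = -4/3, m = 0, n = 0; L = l/sqrt(62/9), and similarly M = m/sqrt(W^2), N = n/sqrt(W^2)
H = (E*n - 2*F*m + G*l) / (2*(EG - F^2)*sqrt(W^2)); E*n - 2*F*m + G*l = -232/27, EG - F^2 = 62/9, so H = (-58/93)/sqrt(62/9)

Answer: H = -29*sqrt(62)/961


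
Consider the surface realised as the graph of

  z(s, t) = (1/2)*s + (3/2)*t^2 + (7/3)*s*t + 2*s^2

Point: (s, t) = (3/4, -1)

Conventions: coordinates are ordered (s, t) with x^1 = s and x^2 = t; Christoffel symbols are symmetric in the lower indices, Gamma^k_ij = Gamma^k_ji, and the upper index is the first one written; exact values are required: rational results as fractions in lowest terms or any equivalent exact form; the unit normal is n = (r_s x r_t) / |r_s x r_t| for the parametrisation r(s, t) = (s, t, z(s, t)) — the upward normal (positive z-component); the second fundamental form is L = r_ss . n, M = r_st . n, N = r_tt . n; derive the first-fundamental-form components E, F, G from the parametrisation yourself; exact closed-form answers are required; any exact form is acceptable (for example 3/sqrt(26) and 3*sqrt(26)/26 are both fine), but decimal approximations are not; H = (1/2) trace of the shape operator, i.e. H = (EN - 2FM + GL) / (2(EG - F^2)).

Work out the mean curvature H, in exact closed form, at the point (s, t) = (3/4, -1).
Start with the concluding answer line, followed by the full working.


Answer: H = 20856*sqrt(565)/319225

z_s = 7/6, z_t = -5/4, z_ss = 4, z_st = 7/3, z_tt = 3
E = 85/36, F = -35/24, G = 41/16; answer radicand W^2 = 565/144
unnormalised second-form numerators: l = 4, m = 7/3, n = 3; L = l/sqrt(565/144), and similarly M = m/sqrt(W^2), N = n/sqrt(W^2)
H = (E*n - 2*F*m + G*l) / (2*(EG - F^2)*sqrt(W^2)); E*n - 2*F*m + G*l = 869/36, EG - F^2 = 565/144, so H = (1738/565)/sqrt(565/144)


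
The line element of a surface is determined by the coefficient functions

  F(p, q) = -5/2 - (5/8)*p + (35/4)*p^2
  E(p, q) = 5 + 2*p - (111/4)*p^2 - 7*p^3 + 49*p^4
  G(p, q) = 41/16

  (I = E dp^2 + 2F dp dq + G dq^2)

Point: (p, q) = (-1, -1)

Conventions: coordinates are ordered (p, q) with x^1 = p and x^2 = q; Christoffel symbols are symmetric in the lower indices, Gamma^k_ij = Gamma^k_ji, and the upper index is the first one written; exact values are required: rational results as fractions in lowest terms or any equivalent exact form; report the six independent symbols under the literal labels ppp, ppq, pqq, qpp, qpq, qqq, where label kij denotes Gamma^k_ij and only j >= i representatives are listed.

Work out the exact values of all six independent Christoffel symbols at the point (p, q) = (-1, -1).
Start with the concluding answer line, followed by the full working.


Answer: Gamma_ppp = -1276/525, Gamma_ppq = 0, Gamma_pqq = 0, Gamma_qpp = -58/105, Gamma_qpq = 0, Gamma_qqq = 0

E = 125/4, F = 55/8, G = 41/16 at the point
E_p = -319/2, E_q = 0, F_p = -145/8, F_q = 0, G_p = 0, G_q = 0
EG - F^2 = 525/16;  g^inv = (16/525) * [[41/16, -55/8], [-55/8, 125/4]]
first-kind symbols [ij,l] = (1/2)(d_i g_jl + d_j g_il - d_l g_ij): [pp,p] = E_p/2 = -319/4, [pp,q] = F_p - E_q/2 = -145/8, [pq,p] = E_q/2 = 0, [pq,q] = G_p/2 = 0, [qq,p] = F_q - G_p/2 = 0, [qq,q] = G_q/2 = 0
Gamma^p_ij = (G*[ij,p] - F*[ij,q])/(EG - F^2), Gamma^q_ij = (E*[ij,q] - F*[ij,p])/(EG - F^2)


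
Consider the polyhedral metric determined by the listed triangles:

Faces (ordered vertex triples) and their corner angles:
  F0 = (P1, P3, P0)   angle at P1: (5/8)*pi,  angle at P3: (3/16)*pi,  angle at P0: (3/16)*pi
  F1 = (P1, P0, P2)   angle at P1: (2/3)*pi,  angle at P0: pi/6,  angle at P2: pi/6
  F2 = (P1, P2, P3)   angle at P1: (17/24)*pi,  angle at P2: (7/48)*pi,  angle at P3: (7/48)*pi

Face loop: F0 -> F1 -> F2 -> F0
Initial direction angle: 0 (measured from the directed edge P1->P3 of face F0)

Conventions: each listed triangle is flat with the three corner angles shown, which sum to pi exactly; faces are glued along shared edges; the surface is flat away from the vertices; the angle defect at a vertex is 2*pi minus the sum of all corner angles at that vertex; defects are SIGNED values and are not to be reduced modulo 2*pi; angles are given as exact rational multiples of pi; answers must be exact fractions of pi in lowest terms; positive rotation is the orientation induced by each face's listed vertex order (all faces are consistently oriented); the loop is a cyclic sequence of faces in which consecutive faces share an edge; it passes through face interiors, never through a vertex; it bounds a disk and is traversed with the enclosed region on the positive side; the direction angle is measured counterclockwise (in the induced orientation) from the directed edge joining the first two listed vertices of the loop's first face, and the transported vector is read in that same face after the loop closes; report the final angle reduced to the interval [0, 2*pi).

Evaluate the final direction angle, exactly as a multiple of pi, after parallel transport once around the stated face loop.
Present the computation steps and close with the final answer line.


enclosed vertex P1: corner angles sum to 2*pi, defect = 2*pi - 2*pi = 0
by Gauss-Bonnet the loop rotates the vector by the enclosed defect sum (positive orientation, mod 2*pi)
final angle = 0 + 0 = 0 (mod 2*pi)

Answer: final direction angle = 0


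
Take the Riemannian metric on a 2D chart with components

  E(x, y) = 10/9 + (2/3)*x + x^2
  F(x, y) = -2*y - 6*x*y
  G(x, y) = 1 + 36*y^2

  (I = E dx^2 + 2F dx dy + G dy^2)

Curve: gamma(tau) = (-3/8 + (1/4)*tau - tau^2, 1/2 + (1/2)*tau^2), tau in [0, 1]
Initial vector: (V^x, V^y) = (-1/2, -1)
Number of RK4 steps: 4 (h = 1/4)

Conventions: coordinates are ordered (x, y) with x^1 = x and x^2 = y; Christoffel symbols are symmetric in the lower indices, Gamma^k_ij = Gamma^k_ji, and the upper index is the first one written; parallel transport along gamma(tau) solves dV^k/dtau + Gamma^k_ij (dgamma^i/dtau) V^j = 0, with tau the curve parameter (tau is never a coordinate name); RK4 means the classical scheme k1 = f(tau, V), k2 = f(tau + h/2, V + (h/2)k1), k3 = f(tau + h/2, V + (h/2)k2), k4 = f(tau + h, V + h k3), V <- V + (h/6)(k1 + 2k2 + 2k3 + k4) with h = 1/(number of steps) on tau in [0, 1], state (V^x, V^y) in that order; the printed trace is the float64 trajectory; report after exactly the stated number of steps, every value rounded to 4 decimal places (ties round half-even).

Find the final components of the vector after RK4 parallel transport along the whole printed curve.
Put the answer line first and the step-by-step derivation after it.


Answer: V^x = -0.4661, V^y = -0.4640

gamma'(tau) = (1/4 - 2*tau, tau); f(tau, V)^k = -Gamma^k_ij(gamma(tau)) gamma'^i(tau) V^j; h = 1/4; intermediate values shown to 6 dp
curve data and Christoffel symbols at the stage parameters:
  tau = 0.000000: gamma = (-0.375000, 0.500000), gamma' = (0.250000, 0.000000); Gamma_xxx = -0.004166, Gamma_xxy = 0.000000, Gamma_xyy = 0.024996, Gamma_yxx = -0.299948, Gamma_yxy = 0.000000, Gamma_yyy = 1.799688
  tau = 0.125000: gamma = (-0.359375, 0.507812), gamma' = (0.000000, 0.125000); Gamma_xxx = -0.002532, Gamma_xxy = 0.000000, Gamma_xyy = 0.015193, Gamma_yxx = -0.296270, Gamma_yxy = 0.000000, Gamma_yyy = 1.777618
  tau = 0.250000: gamma = (-0.375000, 0.531250), gamma' = (-0.250000, 0.250000); Gamma_xxx = -0.003733, Gamma_xxy = 0.000000, Gamma_xyy = 0.022398, Gamma_yxx = -0.285570, Gamma_yxy = 0.000000, Gamma_yyy = 1.713419
  tau = 0.375000: gamma = (-0.421875, 0.570312), gamma' = (-0.500000, 0.375000); Gamma_xxx = -0.006962, Gamma_xxy = 0.000000, Gamma_xyy = 0.041775, Gamma_yxx = -0.269077, Gamma_yxy = 0.000000, Gamma_yyy = 1.614464
  tau = 0.500000: gamma = (-0.500000, 0.625000), gamma' = (-0.750000, 0.500000); Gamma_xxx = -0.011045, Gamma_xxy = 0.000000, Gamma_xyy = 0.066268, Gamma_yxx = -0.248504, Gamma_yxy = 0.000000, Gamma_yyy = 1.491026
  tau = 0.625000: gamma = (-0.609375, 0.695312), gamma' = (-1.000000, 0.625000); Gamma_xxx = -0.014937, Gamma_xxy = 0.000000, Gamma_xyy = 0.089620, Gamma_yxx = -0.225742, Gamma_yxy = 0.000000, Gamma_yyy = 1.354451
  tau = 0.750000: gamma = (-0.750000, 0.781250), gamma' = (-1.250000, 0.750000); Gamma_xxx = -0.018001, Gamma_xxy = 0.000000, Gamma_xyy = 0.108009, Gamma_yxx = -0.202516, Gamma_yxy = 0.000000, Gamma_yyy = 1.215099
  tau = 0.875000: gamma = (-0.921875, 0.882812), gamma' = (-1.500000, 0.875000); Gamma_xxx = -0.020016, Gamma_xxy = 0.000000, Gamma_xyy = 0.120097, Gamma_yxx = -0.180146, Gamma_yxy = 0.000000, Gamma_yyy = 1.080875
  tau = 1.000000: gamma = (-1.125000, 1.000000), gamma' = (-1.750000, 1.000000); Gamma_xxx = -0.021040, Gamma_xxy = 0.000000, Gamma_xyy = 0.126240, Gamma_yxx = -0.159461, Gamma_yxy = 0.000000, Gamma_yyy = 0.956766
step 0: V^x = -0.5000, V^y = -1.0000
step 1: k1 = (-0.000521, -0.037493), k2 = (0.001908, 0.223244), k3 = (0.001846, 0.216002), k4 = (0.005763, 0.440887); V <- V + (h/6)(k1 + 2k2 + 2k3 + k4): V^x = -0.4995, V^y = -0.9466
step 2: k1 = (0.005766, 0.441134), k2 = (0.015701, 0.606804), k3 = (0.015372, 0.594099), k4 = (0.030548, 0.687341); V <- V + (h/6)(k1 + 2k2 + 2k3 + k4): V^x = -0.4954, V^y = -0.7995
step 3: k1 = (0.030594, 0.688358), k2 = (0.047304, 0.714918), k3 = (0.047087, 0.711636), k4 = (0.061234, 0.688884); V <- V + (h/6)(k1 + 2k2 + 2k3 + k4): V^x = -0.4837, V^y = -0.6232
step 4: k1 = (0.061369, 0.690403), k2 = (0.070715, 0.636433), k3 = (0.071389, 0.642498), k4 = (0.075551, 0.572596); V <- V + (h/6)(k1 + 2k2 + 2k3 + k4): V^x = -0.4661, V^y = -0.4640


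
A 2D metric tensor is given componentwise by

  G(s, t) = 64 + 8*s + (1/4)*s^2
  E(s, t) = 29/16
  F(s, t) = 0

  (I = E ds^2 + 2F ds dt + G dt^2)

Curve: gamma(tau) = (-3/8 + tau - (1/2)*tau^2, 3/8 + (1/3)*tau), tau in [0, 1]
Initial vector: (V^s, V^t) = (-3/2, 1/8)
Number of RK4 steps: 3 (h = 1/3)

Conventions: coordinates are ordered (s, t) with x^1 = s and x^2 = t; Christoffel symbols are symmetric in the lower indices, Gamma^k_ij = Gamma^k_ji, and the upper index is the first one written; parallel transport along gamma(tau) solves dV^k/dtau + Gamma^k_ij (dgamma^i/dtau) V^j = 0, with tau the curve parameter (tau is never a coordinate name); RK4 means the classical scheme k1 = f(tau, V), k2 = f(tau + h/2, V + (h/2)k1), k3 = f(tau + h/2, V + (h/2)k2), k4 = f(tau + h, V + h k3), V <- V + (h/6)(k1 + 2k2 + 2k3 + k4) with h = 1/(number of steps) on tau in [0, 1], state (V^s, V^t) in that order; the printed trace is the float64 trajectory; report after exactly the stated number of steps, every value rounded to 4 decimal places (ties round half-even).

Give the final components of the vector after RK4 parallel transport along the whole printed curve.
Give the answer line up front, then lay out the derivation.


Answer: V^s = -1.3990, V^t = 0.1511

gamma'(tau) = (1 - tau, 1/3); f(tau, V)^k = -Gamma^k_ij(gamma(tau)) gamma'^i(tau) V^j; h = 1/3; intermediate values shown to 6 dp
curve data and Christoffel symbols at the stage parameters:
  tau = 0.000000: gamma = (-0.375000, 0.375000), gamma' = (1.000000, 0.333333); Gamma_sss = 0.000000, Gamma_sst = 0.000000, Gamma_stt = -2.155172, Gamma_tss = 0.000000, Gamma_tst = 0.064000, Gamma_ttt = 0.000000
  tau = 0.166667: gamma = (-0.222222, 0.430556), gamma' = (0.833333, 0.333333); Gamma_sss = 0.000000, Gamma_sst = 0.000000, Gamma_stt = -2.176245, Gamma_tss = 0.000000, Gamma_tst = 0.063380, Gamma_ttt = 0.000000
  tau = 0.333333: gamma = (-0.097222, 0.486111), gamma' = (0.666667, 0.333333); Gamma_sss = 0.000000, Gamma_sst = 0.000000, Gamma_stt = -2.193487, Gamma_tss = 0.000000, Gamma_tst = 0.062882, Gamma_ttt = 0.000000
  tau = 0.500000: gamma = (0.000000, 0.541667), gamma' = (0.500000, 0.333333); Gamma_sss = 0.000000, Gamma_sst = 0.000000, Gamma_stt = -2.206897, Gamma_tss = 0.000000, Gamma_tst = 0.062500, Gamma_ttt = 0.000000
  tau = 0.666667: gamma = (0.069444, 0.597222), gamma' = (0.333333, 0.333333); Gamma_sss = 0.000000, Gamma_sst = 0.000000, Gamma_stt = -2.216475, Gamma_tss = 0.000000, Gamma_tst = 0.062230, Gamma_ttt = 0.000000
  tau = 0.833333: gamma = (0.111111, 0.652778), gamma' = (0.166667, 0.333333); Gamma_sss = 0.000000, Gamma_sst = 0.000000, Gamma_stt = -2.222222, Gamma_tss = 0.000000, Gamma_tst = 0.062069, Gamma_ttt = 0.000000
  tau = 1.000000: gamma = (0.125000, 0.708333), gamma' = (0.000000, 0.333333); Gamma_sss = 0.000000, Gamma_sst = 0.000000, Gamma_stt = -2.224138, Gamma_tss = 0.000000, Gamma_tst = 0.062016, Gamma_ttt = 0.000000
step 0: V^s = -1.5000, V^t = 0.1250
step 1: k1 = (0.089799, 0.024000), k2 = (0.093579, 0.024561), k3 = (0.093646, 0.024542), k4 = (0.097377, 0.025204); V <- V + (h/6)(k1 + 2k2 + 2k3 + k4): V^s = -1.4688, V^t = 0.1332
step 2: k1 = (0.097383, 0.025204), k2 = (0.101069, 0.025968), k3 = (0.101162, 0.025952), k4 = (0.104795, 0.026826); V <- V + (h/6)(k1 + 2k2 + 2k3 + k4): V^s = -1.4351, V^t = 0.1418
step 3: k1 = (0.104801, 0.026826), k2 = (0.108385, 0.027817), k3 = (0.108507, 0.027803), k4 = (0.112035, 0.028918); V <- V + (h/6)(k1 + 2k2 + 2k3 + k4): V^s = -1.3990, V^t = 0.1511


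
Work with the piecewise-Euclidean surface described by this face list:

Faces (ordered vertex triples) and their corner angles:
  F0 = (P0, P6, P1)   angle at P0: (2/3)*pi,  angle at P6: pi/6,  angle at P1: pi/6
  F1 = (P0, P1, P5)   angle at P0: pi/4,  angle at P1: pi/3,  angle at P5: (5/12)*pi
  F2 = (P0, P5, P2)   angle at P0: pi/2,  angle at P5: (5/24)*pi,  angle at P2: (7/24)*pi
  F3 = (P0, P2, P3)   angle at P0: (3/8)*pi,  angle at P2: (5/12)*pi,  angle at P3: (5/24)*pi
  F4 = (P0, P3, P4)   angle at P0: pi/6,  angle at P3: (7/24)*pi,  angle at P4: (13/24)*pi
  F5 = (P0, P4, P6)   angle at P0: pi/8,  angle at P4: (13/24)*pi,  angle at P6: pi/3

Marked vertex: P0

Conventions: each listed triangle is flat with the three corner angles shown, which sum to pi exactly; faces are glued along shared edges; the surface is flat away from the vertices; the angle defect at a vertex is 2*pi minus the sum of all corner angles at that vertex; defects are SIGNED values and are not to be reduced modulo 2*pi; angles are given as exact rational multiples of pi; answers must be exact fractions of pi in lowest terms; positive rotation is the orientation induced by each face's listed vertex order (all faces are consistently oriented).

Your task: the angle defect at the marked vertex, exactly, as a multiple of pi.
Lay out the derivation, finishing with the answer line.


Sum of corner angles at P0: (25/12)*pi
defect = 2*pi - (25/12)*pi

Answer: defect(P0) = -pi/12


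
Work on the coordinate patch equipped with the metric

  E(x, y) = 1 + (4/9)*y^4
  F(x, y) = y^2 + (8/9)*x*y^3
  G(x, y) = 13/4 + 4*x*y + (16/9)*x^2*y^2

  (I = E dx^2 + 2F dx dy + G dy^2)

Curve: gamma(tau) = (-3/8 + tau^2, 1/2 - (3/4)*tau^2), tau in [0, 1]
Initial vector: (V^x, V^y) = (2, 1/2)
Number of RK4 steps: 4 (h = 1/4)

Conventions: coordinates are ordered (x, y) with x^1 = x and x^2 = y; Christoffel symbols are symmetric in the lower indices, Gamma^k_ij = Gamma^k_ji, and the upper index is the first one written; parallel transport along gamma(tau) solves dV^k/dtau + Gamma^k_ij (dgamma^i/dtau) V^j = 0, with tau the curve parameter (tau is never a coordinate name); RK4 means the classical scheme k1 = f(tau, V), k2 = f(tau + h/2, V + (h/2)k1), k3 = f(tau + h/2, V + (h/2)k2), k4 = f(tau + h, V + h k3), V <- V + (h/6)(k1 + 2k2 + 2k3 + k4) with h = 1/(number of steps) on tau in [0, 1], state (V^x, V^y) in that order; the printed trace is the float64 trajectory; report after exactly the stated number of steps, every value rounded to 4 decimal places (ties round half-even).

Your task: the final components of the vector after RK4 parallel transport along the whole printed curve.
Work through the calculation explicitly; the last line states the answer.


gamma'(tau) = (2*tau, -(3/2)*tau); f(tau, V)^k = -Gamma^k_ij(gamma(tau)) gamma'^i(tau) V^j; h = 1/4; intermediate values shown to 6 dp
curve data and Christoffel symbols at the stage parameters:
  tau = 0.000000: gamma = (-0.375000, 0.500000), gamma' = (0.000000, 0.000000); Gamma_xxx = 0.000000, Gamma_xxy = 0.042895, Gamma_xyy = -0.032172, Gamma_yxx = 0.000000, Gamma_yxy = 0.321716, Gamma_yyy = -0.241287
  tau = 0.125000: gamma = (-0.359375, 0.488281), gamma' = (0.250000, -0.187500); Gamma_xxx = 0.000000, Gamma_xxy = 0.039375, Gamma_xyy = -0.028980, Gamma_yxx = 0.000000, Gamma_yxy = 0.313626, Gamma_yyy = -0.230828
  tau = 0.250000: gamma = (-0.312500, 0.453125), gamma' = (0.500000, -0.375000); Gamma_xxx = 0.000000, Gamma_xxy = 0.030205, Gamma_xyy = -0.020831, Gamma_yxx = 0.000000, Gamma_yxy = 0.289331, Gamma_yyy = -0.199539
  tau = 0.375000: gamma = (-0.234375, 0.394531), gamma' = (0.750000, -0.562500); Gamma_xxx = 0.000000, Gamma_xxy = 0.018784, Gamma_xyy = -0.011159, Gamma_yxx = 0.000000, Gamma_yxy = 0.249202, Gamma_yyy = -0.148041
  tau = 0.500000: gamma = (-0.125000, 0.312500), gamma' = (1.000000, -0.750000); Gamma_xxx = 0.000000, Gamma_xxy = 0.008749, Gamma_xyy = -0.003499, Gamma_yxx = 0.000000, Gamma_yxy = 0.194568, Gamma_yyy = -0.077827
  tau = 0.625000: gamma = (0.015625, 0.207031), gamma' = (1.250000, -0.937500); Gamma_xxx = 0.000000, Gamma_xxy = 0.002417, Gamma_xyy = 0.000182, Gamma_yxx = 0.000000, Gamma_yxy = 0.127231, Gamma_yyy = 0.009602
  tau = 0.750000: gamma = (0.187500, 0.078125), gamma' = (1.500000, -1.125000); Gamma_xxx = 0.000000, Gamma_xxy = 0.000128, Gamma_xyy = 0.000307, Gamma_yxx = 0.000000, Gamma_yxy = 0.047835, Gamma_yyy = 0.114803
  tau = 0.875000: gamma = (0.390625, -0.074219), gamma' = (1.750000, -1.312500); Gamma_xxx = 0.000000, Gamma_xxy = -0.000116, Gamma_xyy = 0.000610, Gamma_yxx = 0.000000, Gamma_yxy = -0.046120, Gamma_yyy = 0.242739
  tau = 1.000000: gamma = (0.625000, -0.250000), gamma' = (2.000000, -1.500000); Gamma_xxx = 0.000000, Gamma_xxy = -0.005202, Gamma_xyy = 0.013004, Gamma_yxx = 0.000000, Gamma_yxy = -0.161248, Gamma_yyy = 0.403121
step 0: V^x = 2.0000, V^y = 0.5000
step 1: k1 = (0.000000, 0.000000), k2 = (0.007127, 0.056766), k3 = (0.007025, 0.055955), k4 = (0.010896, 0.104372); V <- V + (h/6)(k1 + 2k2 + 2k3 + k4): V^x = 2.0016, V^y = 0.5137
step 2: k1 = (0.010900, 0.104413), k2 = (0.010435, 0.138446), k3 = (0.010348, 0.137289), k4 = (0.006917, 0.153842); V <- V + (h/6)(k1 + 2k2 + 2k3 + k4): V^x = 2.0041, V^y = 0.5475
step 3: k1 = (0.006923, 0.153973), k2 = (0.002928, 0.154121), k3 = (0.002926, 0.154059), k4 = (0.000379, 0.141525); V <- V + (h/6)(k1 + 2k2 + 2k3 + k4): V^x = 2.0049, V^y = 0.5855
step 4: k1 = (0.000379, 0.141499), k2 = (0.000300, 0.119480), k3 = (0.000297, 0.118382), k4 = (0.002753, 0.085332); V <- V + (h/6)(k1 + 2k2 + 2k3 + k4): V^x = 2.0051, V^y = 0.6147

Answer: V^x = 2.0051, V^y = 0.6147


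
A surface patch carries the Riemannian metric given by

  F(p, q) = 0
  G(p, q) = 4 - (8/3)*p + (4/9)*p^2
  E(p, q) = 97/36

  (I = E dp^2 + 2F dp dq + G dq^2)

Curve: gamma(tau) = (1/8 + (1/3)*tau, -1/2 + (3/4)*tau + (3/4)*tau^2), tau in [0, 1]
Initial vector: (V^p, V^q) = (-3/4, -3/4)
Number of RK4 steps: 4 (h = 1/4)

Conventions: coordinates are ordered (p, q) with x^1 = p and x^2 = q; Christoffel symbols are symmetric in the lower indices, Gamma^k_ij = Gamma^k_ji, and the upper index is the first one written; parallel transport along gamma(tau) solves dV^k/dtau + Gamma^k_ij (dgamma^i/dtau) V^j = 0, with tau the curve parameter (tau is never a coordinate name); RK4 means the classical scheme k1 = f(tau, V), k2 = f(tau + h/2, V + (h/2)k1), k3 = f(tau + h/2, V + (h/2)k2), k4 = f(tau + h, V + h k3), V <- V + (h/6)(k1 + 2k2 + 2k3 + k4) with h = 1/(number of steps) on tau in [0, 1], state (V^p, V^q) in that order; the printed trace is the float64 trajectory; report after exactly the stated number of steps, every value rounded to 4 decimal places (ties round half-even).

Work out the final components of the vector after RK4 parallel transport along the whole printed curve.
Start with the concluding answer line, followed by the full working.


Answer: V^p = -0.1140, V^q = -1.1115

gamma'(tau) = (1/3, 3/4 + (3/2)*tau); f(tau, V)^k = -Gamma^k_ij(gamma(tau)) gamma'^i(tau) V^j; h = 1/4; intermediate values shown to 6 dp
curve data and Christoffel symbols at the stage parameters:
  tau = 0.000000: gamma = (0.125000, -0.500000), gamma' = (0.333333, 0.750000); Gamma_ppp = 0.000000, Gamma_ppq = 0.000000, Gamma_pqq = 0.474227, Gamma_qpp = 0.000000, Gamma_qpq = -0.347826, Gamma_qqq = 0.000000
  tau = 0.125000: gamma = (0.166667, -0.394531), gamma' = (0.333333, 0.937500); Gamma_ppp = 0.000000, Gamma_ppq = 0.000000, Gamma_pqq = 0.467354, Gamma_qpp = 0.000000, Gamma_qpq = -0.352941, Gamma_qqq = 0.000000
  tau = 0.250000: gamma = (0.208333, -0.265625), gamma' = (0.333333, 1.125000); Gamma_ppp = 0.000000, Gamma_ppq = 0.000000, Gamma_pqq = 0.460481, Gamma_qpp = 0.000000, Gamma_qpq = -0.358209, Gamma_qqq = 0.000000
  tau = 0.375000: gamma = (0.250000, -0.113281), gamma' = (0.333333, 1.312500); Gamma_ppp = 0.000000, Gamma_ppq = 0.000000, Gamma_pqq = 0.453608, Gamma_qpp = 0.000000, Gamma_qpq = -0.363636, Gamma_qqq = 0.000000
  tau = 0.500000: gamma = (0.291667, 0.062500), gamma' = (0.333333, 1.500000); Gamma_ppp = 0.000000, Gamma_ppq = 0.000000, Gamma_pqq = 0.446735, Gamma_qpp = 0.000000, Gamma_qpq = -0.369231, Gamma_qqq = 0.000000
  tau = 0.625000: gamma = (0.333333, 0.261719), gamma' = (0.333333, 1.687500); Gamma_ppp = 0.000000, Gamma_ppq = 0.000000, Gamma_pqq = 0.439863, Gamma_qpp = 0.000000, Gamma_qpq = -0.375000, Gamma_qqq = 0.000000
  tau = 0.750000: gamma = (0.375000, 0.484375), gamma' = (0.333333, 1.875000); Gamma_ppp = 0.000000, Gamma_ppq = 0.000000, Gamma_pqq = 0.432990, Gamma_qpp = 0.000000, Gamma_qpq = -0.380952, Gamma_qqq = 0.000000
  tau = 0.875000: gamma = (0.416667, 0.730469), gamma' = (0.333333, 2.062500); Gamma_ppp = 0.000000, Gamma_ppq = 0.000000, Gamma_pqq = 0.426117, Gamma_qpp = 0.000000, Gamma_qpq = -0.387097, Gamma_qqq = 0.000000
  tau = 1.000000: gamma = (0.458333, 1.000000), gamma' = (0.333333, 2.250000); Gamma_ppp = 0.000000, Gamma_ppq = 0.000000, Gamma_pqq = 0.419244, Gamma_qpp = 0.000000, Gamma_qpq = -0.393443, Gamma_qqq = 0.000000
step 0: V^p = -0.7500, V^q = -0.7500
step 1: k1 = (0.266753, -0.282609), k2 = (0.344086, -0.329520), k3 = (0.346655, -0.327011), k4 = (0.430882, -0.366628); V <- V + (h/6)(k1 + 2k2 + 2k3 + k4): V^p = -0.6634, V^q = -0.8318
step 2: k1 = (0.430887, -0.366643), k2 = (0.522484, -0.397277), k3 = (0.524764, -0.392277), k4 = (0.623083, -0.409186); V <- V + (h/6)(k1 + 2k2 + 2k3 + k4): V^p = -0.5322, V^q = -0.9299
step 3: k1 = (0.623119, -0.409195), k2 = (0.728190, -0.410112), k3 = (0.728275, -0.401815), k4 = (0.836486, -0.380919); V <- V + (h/6)(k1 + 2k2 + 2k3 + k4): V^p = -0.3500, V^q = -1.0305
step 4: k1 = (0.836590, -0.380849), k2 = (0.947482, -0.335047), k3 = (0.942450, -0.323242), k4 = (1.048267, -0.246998); V <- V + (h/6)(k1 + 2k2 + 2k3 + k4): V^p = -0.1140, V^q = -1.1115


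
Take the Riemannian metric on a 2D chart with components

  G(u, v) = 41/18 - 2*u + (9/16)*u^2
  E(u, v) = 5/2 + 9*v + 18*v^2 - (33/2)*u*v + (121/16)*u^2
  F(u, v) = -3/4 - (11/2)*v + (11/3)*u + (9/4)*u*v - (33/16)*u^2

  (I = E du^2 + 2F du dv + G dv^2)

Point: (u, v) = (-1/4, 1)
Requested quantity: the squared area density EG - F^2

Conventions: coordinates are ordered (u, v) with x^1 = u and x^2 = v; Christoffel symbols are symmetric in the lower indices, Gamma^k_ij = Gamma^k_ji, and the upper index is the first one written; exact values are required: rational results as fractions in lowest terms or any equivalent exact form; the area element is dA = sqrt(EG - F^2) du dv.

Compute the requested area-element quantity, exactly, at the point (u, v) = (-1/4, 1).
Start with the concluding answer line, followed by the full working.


Answer: EG - F^2 = 157433/4608

E = 8729/256, F = -6035/768, G = 6481/2304; EG - F^2 = 157433/4608


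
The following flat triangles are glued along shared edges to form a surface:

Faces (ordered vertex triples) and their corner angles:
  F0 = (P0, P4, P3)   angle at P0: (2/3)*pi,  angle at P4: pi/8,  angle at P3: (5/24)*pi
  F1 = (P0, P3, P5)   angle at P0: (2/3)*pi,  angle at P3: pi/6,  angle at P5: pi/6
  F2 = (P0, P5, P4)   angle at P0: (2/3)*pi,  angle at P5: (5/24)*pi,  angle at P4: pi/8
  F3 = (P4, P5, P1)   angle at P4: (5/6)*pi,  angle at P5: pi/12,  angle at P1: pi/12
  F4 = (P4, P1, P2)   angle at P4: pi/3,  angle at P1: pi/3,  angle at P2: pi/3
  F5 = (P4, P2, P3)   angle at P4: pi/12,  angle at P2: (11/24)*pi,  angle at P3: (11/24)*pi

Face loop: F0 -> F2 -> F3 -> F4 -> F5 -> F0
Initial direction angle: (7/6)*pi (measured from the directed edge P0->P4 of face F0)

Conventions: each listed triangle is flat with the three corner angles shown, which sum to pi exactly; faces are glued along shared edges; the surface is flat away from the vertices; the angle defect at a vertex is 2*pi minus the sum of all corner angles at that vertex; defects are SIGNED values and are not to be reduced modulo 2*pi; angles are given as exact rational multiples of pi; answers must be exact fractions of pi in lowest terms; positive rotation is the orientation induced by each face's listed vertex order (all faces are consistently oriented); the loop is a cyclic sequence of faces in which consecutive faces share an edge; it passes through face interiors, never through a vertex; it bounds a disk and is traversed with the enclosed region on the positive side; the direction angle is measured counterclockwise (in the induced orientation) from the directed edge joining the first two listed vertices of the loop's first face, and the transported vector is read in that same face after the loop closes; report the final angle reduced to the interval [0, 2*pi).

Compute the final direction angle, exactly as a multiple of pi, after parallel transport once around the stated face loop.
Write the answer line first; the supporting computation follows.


Answer: final direction angle = (5/3)*pi

enclosed vertex P4: corner angles sum to (3/2)*pi, defect = 2*pi - (3/2)*pi = pi/2
by Gauss-Bonnet the loop rotates the vector by the enclosed defect sum (positive orientation, mod 2*pi)
final angle = (7/6)*pi + pi/2 = (5/3)*pi (mod 2*pi)


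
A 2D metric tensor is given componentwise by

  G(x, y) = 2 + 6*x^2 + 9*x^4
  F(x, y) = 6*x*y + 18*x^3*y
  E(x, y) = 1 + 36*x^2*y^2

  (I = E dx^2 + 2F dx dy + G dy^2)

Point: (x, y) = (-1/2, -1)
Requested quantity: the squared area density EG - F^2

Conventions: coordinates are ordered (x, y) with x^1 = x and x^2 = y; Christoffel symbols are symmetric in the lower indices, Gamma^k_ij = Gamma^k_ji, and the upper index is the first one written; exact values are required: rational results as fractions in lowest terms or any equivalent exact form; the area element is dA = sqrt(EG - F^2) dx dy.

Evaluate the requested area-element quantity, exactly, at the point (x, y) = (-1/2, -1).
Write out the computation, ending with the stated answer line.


E = 10, F = 21/4, G = 65/16; EG - F^2 = 209/16

Answer: EG - F^2 = 209/16


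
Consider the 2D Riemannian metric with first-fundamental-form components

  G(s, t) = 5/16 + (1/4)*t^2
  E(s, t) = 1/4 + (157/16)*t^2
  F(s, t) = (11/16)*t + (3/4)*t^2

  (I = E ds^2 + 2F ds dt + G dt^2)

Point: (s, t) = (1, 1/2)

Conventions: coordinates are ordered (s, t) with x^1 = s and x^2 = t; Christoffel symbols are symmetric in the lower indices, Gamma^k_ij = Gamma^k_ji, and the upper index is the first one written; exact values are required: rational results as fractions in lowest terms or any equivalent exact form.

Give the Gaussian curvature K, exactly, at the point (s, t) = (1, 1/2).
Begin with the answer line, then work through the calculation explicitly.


Answer: K = -251200/561001

E = 173/64, F = 17/32, G = 3/8, EG - F^2 = 749/1024 at the point
E_s = 0, E_t = 157/16, F_s = 0, F_t = 23/16, G_s = 0, G_t = 1/4
E_tt = 157/8, F_st = 0, G_ss = 0
The intrinsic route: Brioschi's K = (det M1 - det M2)/(EG - F^2)^2.
M1 = [[-E_tt/2 + F_st - G_ss/2, E_s/2, F_s - E_t/2], [F_t - G_s/2, E, F], [G_t/2, F, G]] = [[-157/16, 0, -157/32], [23/16, 173/64, 17/32], [1/8, 17/32, 3/8]]; det M1 = -151819/16384
M2 = [[0, E_t/2, G_s/2], [E_t/2, E, F], [G_s/2, F, G]] = [[0, 157/32, 0], [157/32, 173/64, 17/32], [0, 17/32, 3/8]]; det M2 = -73947/8192
det M1 - det M2 = -3925/16384; K = -3925/16384 / (749/1024)^2 = -251200/561001


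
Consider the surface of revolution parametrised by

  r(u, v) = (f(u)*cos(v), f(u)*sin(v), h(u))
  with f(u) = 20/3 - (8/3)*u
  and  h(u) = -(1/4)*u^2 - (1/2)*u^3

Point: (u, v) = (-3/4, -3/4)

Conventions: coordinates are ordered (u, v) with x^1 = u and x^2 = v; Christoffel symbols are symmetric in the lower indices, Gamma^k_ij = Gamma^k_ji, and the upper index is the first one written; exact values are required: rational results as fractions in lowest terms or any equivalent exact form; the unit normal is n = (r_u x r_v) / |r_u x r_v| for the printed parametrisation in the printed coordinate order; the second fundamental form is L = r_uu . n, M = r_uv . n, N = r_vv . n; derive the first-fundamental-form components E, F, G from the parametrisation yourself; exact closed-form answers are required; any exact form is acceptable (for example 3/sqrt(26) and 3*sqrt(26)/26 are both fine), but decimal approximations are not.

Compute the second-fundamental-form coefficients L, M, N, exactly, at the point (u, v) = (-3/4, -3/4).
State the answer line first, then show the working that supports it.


Answer: L = -448*sqrt(67561)/67561, M = 0, N = -30*sqrt(67561)/5197

f = 26/3, f' = -8/3, f'' = 0, h' = -15/32, h'' = 7/4
E = 67561/9216, F = 0, G = 676/9; answer radicand W^2 = 67561/9216
unnormalised second-form numerators: l = -14/3, m = 0, n = -65/16; L = l/sqrt(67561/9216), and similarly M = m/sqrt(W^2), N = n/sqrt(W^2)


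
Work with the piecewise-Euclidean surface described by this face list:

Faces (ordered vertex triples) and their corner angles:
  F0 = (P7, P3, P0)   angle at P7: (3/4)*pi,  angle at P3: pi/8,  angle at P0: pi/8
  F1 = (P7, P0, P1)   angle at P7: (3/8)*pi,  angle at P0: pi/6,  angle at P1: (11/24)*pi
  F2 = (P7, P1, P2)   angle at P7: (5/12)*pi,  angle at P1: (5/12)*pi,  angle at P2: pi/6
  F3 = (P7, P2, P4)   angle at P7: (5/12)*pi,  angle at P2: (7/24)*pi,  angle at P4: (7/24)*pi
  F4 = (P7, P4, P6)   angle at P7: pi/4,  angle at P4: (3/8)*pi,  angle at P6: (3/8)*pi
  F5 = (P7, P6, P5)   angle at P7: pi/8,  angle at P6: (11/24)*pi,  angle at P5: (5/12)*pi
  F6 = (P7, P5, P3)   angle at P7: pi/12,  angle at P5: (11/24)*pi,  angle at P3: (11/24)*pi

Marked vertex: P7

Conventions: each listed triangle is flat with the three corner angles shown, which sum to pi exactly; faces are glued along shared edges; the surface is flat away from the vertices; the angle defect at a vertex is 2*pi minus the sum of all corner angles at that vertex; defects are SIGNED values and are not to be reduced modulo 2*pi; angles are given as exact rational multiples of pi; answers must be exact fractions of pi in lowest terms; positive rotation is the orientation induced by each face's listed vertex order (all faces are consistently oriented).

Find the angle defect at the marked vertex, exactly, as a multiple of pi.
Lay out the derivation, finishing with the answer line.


Sum of corner angles at P7: (29/12)*pi
defect = 2*pi - (29/12)*pi

Answer: defect(P7) = (-5/12)*pi


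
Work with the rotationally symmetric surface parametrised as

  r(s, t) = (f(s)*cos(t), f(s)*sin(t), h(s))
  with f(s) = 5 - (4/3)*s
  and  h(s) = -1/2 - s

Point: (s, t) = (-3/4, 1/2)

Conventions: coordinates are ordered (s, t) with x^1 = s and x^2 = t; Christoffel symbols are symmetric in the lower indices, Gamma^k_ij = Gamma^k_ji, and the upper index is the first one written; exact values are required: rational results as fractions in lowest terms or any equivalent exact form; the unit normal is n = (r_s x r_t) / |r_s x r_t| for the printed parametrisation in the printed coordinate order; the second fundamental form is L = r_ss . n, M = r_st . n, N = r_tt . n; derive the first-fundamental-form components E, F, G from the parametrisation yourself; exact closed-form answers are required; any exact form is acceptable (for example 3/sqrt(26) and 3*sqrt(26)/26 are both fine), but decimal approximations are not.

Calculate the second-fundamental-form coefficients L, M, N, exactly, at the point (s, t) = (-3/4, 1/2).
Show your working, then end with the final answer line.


f = 6, f' = -4/3, f'' = 0, h' = -1, h'' = 0
E = 25/9, F = 0, G = 36; answer radicand W^2 = 25/9
unnormalised second-form numerators: l = 0, m = 0, n = -6; L = l/sqrt(25/9), and similarly M = m/sqrt(W^2), N = n/sqrt(W^2)

Answer: L = 0, M = 0, N = -18/5


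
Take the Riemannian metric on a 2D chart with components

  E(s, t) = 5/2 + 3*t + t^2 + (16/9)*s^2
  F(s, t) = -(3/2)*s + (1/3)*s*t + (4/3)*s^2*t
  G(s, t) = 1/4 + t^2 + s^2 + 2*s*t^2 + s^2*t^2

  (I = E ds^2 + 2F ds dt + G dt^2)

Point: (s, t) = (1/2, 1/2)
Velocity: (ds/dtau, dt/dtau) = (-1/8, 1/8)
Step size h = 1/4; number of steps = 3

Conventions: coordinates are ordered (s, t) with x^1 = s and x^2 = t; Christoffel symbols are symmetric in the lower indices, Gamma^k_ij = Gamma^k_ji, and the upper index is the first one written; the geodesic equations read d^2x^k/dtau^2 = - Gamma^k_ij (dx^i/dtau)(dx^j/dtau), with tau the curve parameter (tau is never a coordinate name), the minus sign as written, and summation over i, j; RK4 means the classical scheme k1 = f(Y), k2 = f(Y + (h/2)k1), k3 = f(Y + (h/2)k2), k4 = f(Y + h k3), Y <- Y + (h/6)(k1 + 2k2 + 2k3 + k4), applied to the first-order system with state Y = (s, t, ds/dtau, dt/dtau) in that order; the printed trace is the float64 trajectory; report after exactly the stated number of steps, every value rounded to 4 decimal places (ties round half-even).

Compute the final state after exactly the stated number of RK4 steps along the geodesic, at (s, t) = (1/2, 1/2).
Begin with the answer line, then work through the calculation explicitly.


Answer: s = 0.4114, t = 0.6080, ds/dtau = -0.1111, dt/dtau = 0.1606

f(Y) = (ds/dtau, dt/dtau, -Gamma^s_ij Y'^i Y'^j, -Gamma^t_ij Y'^i Y'^j) with the Gammas evaluated at the stage position; h = 0.250000; intermediate values shown to 6 dp
step 0: s = 0.5000, t = 0.5000, ds/dtau = -0.1250, dt/dtau = 0.1250
step 1:
  k1: at (s, t) = (0.500000, 0.500000), (ds/dtau, dt/dtau) = (-0.125000, 0.125000); Gamma_sss = -0.082081, Gamma_sst = 0.540857, Gamma_stt = 0.034628, Gamma_tss = -2.548430, Gamma_tst = 1.078051, Gamma_ttt = 1.075119; k1 = (-0.125000, 0.125000, 0.017643, 0.056710)
  k2: at (s, t) = (0.484375, 0.515625), (ds/dtau, dt/dtau) = (-0.122795, 0.132089); Gamma_sss = -0.076375, Gamma_sst = 0.534357, Gamma_stt = 0.023676, Gamma_tss = -2.535949, Gamma_tst = 1.061810, Gamma_ttt = 1.072025; k2 = (-0.122795, 0.132089, 0.018073, 0.053979)
  k3: at (s, t) = (0.484651, 0.516511), (ds/dtau, dt/dtau) = (-0.122741, 0.131747); Gamma_sss = -0.075339, Gamma_sst = 0.533912, Gamma_stt = 0.023289, Gamma_tss = -2.528686, Gamma_tst = 1.060607, Gamma_ttt = 1.071561; k3 = (-0.122741, 0.131747, 0.017998, 0.053798)
  k4: at (s, t) = (0.469315, 0.532937), (ds/dtau, dt/dtau) = (-0.120500, 0.138449); Gamma_sss = -0.069327, Gamma_sst = 0.527303, Gamma_stt = 0.012310, Gamma_tss = -2.511007, Gamma_tst = 1.044231, Gamma_ttt = 1.067227; k4 = (-0.120500, 0.138449, 0.018365, 0.050846)
  Y <- Y + (h/6)(k1 + 2k2 + 2k3 + k4): s = 0.4693, t = 0.5330, ds/dtau = -0.1205, dt/dtau = 0.1385
step 2:
  k1: at (s, t) = (0.469310, 0.532963), (ds/dtau, dt/dtau) = (-0.120494, 0.138463); Gamma_sss = -0.069306, Gamma_sst = 0.527291, Gamma_stt = 0.012296, Gamma_tss = -2.510869, Gamma_tst = 1.044201, Gamma_ttt = 1.067215; k1 = (-0.120494, 0.138463, 0.018365, 0.050837)
  k2: at (s, t) = (0.454248, 0.550271), (ds/dtau, dt/dtau) = (-0.118198, 0.144817); Gamma_sss = -0.062995, Gamma_sst = 0.520556, Gamma_stt = 0.001273, Gamma_tss = -2.487827, Gamma_tst = 1.027713, Gamma_ttt = 1.061631; k2 = (-0.118198, 0.144817, 0.018674, 0.047675)
  k3: at (s, t) = (0.454535, 0.551066), (ds/dtau, dt/dtau) = (-0.118159, 0.144422); Gamma_sss = -0.062162, Gamma_sst = 0.520201, Gamma_stt = 0.000945, Gamma_tss = -2.481351, Gamma_tst = 1.026783, Gamma_ttt = 1.061161; k3 = (-0.118159, 0.144422, 0.018602, 0.047554)
  k4: at (s, t) = (0.439770, 0.569069), (ds/dtau, dt/dtau) = (-0.115843, 0.150351); Gamma_sss = -0.055874, Gamma_sst = 0.513477, Gamma_stt = -0.009991, Gamma_tss = -2.454497, Gamma_tst = 1.010642, Gamma_ttt = 1.054415; k4 = (-0.115843, 0.150351, 0.018862, 0.044308)
  Y <- Y + (h/6)(k1 + 2k2 + 2k3 + k4): s = 0.4398, t = 0.5691, ds/dtau = -0.1158, dt/dtau = 0.1504
step 3:
  k1: at (s, t) = (0.439766, 0.569101), (ds/dtau, dt/dtau) = (-0.115836, 0.150363); Gamma_sss = -0.055851, Gamma_sst = 0.513465, Gamma_stt = -0.010007, Gamma_tss = -2.454330, Gamma_tst = 1.010611, Gamma_ttt = 1.054399; k1 = (-0.115836, 0.150363, 0.018862, 0.044298)
  k2: at (s, t) = (0.425286, 0.587896), (ds/dtau, dt/dtau) = (-0.113478, 0.155900); Gamma_sss = -0.049554, Gamma_sst = 0.506719, Gamma_stt = -0.020883, Gamma_tss = -2.423397, Gamma_tst = 0.994790, Gamma_ttt = 1.046494; k2 = (-0.113478, 0.155900, 0.019075, 0.040970)
  k3: at (s, t) = (0.425581, 0.588588), (ds/dtau, dt/dtau) = (-0.113452, 0.155484); Gamma_sss = -0.048906, Gamma_sst = 0.506444, Gamma_stt = -0.021151, Gamma_tss = -2.417777, Gamma_tst = 0.994103, Gamma_ttt = 1.046048; k3 = (-0.113452, 0.155484, 0.019008, 0.040903)
  k4: at (s, t) = (0.411403, 0.607972), (ds/dtau, dt/dtau) = (-0.111084, 0.160589); Gamma_sss = -0.042866, Gamma_sst = 0.499789, Gamma_stt = -0.031844, Gamma_tss = -2.384372, Gamma_tst = 0.978975, Gamma_ttt = 1.037135; k4 = (-0.111084, 0.160589, 0.019182, 0.037604)
  Y <- Y + (h/6)(k1 + 2k2 + 2k3 + k4): s = 0.4114, t = 0.6080, ds/dtau = -0.1111, dt/dtau = 0.1606
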